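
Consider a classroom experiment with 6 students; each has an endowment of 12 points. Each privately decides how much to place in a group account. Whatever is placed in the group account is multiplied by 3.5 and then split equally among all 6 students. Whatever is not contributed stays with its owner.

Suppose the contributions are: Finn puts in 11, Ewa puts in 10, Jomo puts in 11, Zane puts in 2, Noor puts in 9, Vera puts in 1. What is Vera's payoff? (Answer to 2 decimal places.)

Total contributed: 11 + 10 + 11 + 2 + 9 + 1 = 44.
Each receives 3.5 × 44 / 6 = 25.67 from the group account.
Vera keeps 12 − 1 = 11, so Vera's payoff is 11 + 25.67 = 36.67.

36.67 points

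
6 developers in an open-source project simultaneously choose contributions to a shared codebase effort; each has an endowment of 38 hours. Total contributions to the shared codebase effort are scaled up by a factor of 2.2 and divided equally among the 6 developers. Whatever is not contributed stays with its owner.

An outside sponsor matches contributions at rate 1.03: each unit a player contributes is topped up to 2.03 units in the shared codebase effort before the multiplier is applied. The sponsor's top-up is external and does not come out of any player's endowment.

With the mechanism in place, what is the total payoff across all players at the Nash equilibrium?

228.00 hours

The effective private return is 2.2 × 2.03 / 6 = 0.7443, which is still under 1, so the mechanism doesn't change anyone's dominant strategy: zero contribution.
Everyone keeps their endowment and the group total is 6 × 38 = 228.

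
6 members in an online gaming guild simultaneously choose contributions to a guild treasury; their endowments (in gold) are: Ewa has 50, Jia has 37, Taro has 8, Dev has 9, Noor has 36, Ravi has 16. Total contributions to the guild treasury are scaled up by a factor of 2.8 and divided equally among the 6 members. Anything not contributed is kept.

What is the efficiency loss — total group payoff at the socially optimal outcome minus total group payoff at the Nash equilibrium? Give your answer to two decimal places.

280.80 gold

The private return per contributed unit is 2.8/6 = 0.4667 < 1 for every player regardless of endowment, so the Nash equilibrium is zero contribution and the group total is Σ E_j = 50 + 37 + 8 + 9 + 36 + 16 = 156.
Each contributed unit returns 2.800 to the group, so the social optimum is full contribution by everyone: group total = 2.800 × 156 = 436.80.
Efficiency loss = (2.800 − 1) × 156 = 280.80.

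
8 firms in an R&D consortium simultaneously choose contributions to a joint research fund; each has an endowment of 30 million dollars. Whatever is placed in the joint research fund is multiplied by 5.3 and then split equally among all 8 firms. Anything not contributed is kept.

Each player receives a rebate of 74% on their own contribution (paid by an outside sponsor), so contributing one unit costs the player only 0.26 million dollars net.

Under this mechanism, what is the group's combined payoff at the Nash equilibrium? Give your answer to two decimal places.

1449.60 million dollars

With the mechanism, a contributed unit returns (5.3/8) / 0.26 = 2.5481 per unit of net cost to the contributor — now above 1 — so contributing fully is weakly dominant for every player.
So the Nash equilibrium is full contribution by all 8; the group earns 8 × (30 × 0.74 + 5.3 × 30) = 1449.60.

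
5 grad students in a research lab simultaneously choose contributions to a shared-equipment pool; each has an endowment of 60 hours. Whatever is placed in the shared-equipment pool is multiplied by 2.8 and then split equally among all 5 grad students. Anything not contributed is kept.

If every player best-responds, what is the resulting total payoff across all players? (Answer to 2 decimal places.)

Each contributed unit returns 2.8/5 = 0.5600 to its contributor — below 1 — so contributing 0 is dominant for every player. At the Nash equilibrium everyone keeps their 60, and the group total is 5 × 60 = 300.

300.00 hours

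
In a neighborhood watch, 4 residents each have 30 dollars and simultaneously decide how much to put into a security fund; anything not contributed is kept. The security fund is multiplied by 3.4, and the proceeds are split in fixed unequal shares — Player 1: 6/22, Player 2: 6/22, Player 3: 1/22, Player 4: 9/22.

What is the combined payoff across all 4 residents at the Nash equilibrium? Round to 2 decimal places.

192.00 dollars

For player j, contributing a unit is worthwhile iff 3.4 × (j's share) ≥ 1, i.e. iff j's share is at least 0.2941.
The only share above 0.2941 is Player 4's 9/22, contributing 30; the remaining 3 contribute 0. Total contributed: 30.
The security fund pays out 3.4 × 30 = 102.00 in total (split across the unequal shares, but the aggregate is all that matters for the group sum).
The 3 free-riders keep 30 each, adding 90. Group total = 90 + 102.00 = 192.00.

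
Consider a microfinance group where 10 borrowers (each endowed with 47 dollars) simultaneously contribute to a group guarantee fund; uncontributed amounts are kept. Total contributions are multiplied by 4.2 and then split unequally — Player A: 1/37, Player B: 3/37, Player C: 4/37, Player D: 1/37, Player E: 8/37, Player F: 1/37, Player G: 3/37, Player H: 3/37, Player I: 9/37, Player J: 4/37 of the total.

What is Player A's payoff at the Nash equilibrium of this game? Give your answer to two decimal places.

52.34 dollars

Each unit j contributes comes back to j as 4.2 × (j's share), so j prefers to contribute only if that share exceeds 1/4.2 = 0.2381; otherwise keeping the unit dominates.
Only Player I (9/37) clears that bar, contributing 47; the remaining 9 contribute 0. Total contributed: 47.
Player A keeps 47 and receives 4.2 × 47 × 1/37 = 5.34 from the group guarantee fund, for a payoff of 52.34.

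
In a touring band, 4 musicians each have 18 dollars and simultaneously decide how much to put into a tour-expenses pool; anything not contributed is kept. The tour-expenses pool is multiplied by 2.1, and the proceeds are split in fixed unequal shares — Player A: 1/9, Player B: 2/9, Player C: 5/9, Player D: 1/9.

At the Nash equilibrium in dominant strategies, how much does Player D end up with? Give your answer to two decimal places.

22.20 dollars

A player with share s gets back 2.1·s per unit contributed, so full contribution is dominant for anyone with s > 1/2.1 = 0.4762 and zero contribution is dominant for anyone below.
Player C alone (share 5/9) is above the threshold, contributing 18; the remaining 3 contribute 0. Total contributed: 18.
Player D keeps 18 and receives 2.1 × 18 × 1/9 = 4.20 from the tour-expenses pool, for a payoff of 22.20.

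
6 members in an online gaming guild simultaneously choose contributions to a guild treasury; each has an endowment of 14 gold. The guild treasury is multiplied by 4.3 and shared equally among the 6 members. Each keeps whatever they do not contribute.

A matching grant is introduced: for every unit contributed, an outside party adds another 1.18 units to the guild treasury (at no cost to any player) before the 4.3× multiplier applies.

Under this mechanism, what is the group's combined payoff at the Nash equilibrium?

787.42 gold

With the mechanism, a contributed unit returns 4.3 × 2.18 / 6 = 1.5623 per unit of net cost to the contributor — now above 1 — so contributing fully is weakly dominant for every player.
At the Nash equilibrium everyone contributes 14. Group total payoff = 4.3 × 2.18 × 84 = 787.42.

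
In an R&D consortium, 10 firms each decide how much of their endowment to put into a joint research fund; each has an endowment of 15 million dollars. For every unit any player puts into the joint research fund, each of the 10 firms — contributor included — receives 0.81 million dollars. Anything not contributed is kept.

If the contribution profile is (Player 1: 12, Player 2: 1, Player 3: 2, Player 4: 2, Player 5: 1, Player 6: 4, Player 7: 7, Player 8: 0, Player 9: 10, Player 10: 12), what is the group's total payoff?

Total contributed: 12 + 1 + 2 + 2 + 1 + 4 + 7 + 0 + 10 + 12 = 51; total kept: 10 × 15 − 51 = 99.
The joint research fund pays out 0.81 × 10 × 51 = 413.10 in aggregate.
Group total = 99 + 413.10 = 512.10.

512.10 million dollars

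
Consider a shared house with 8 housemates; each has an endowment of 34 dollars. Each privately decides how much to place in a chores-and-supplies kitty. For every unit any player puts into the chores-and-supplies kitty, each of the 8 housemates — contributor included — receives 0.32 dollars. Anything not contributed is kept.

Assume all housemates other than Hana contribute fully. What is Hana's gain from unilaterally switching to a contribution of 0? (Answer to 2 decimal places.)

23.12 dollars

Switching from a contribution of 34 to 0 lets Hana keep an extra 34 dollars, but lowers the chores-and-supplies kitty by 34, which costs Hana their own share of that drop: 0.32 × 34 = 10.88.
Net gain = 34 − 10.88 = 23.12. The private return per contributed unit (0.32) is below 1, so free-riding is indeed the best response regardless of what the others do.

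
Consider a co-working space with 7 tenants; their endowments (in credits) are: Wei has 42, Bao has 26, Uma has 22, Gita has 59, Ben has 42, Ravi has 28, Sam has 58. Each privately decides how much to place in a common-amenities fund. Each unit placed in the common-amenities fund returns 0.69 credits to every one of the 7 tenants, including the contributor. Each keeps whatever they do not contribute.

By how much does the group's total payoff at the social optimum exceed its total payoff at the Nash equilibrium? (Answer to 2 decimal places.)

The private return per contributed unit is 0.69 < 1 for everyone, so the Nash equilibrium is zero contribution and the group total is Σ E_j = 42 + 26 + 22 + 59 + 42 + 28 + 58 = 277.
Each contributed unit returns 4.830 to the group, so the social optimum is full contribution by everyone: group total = 4.830 × 277 = 1337.91.
Efficiency loss = (4.830 − 1) × 277 = 1060.91.

1060.91 credits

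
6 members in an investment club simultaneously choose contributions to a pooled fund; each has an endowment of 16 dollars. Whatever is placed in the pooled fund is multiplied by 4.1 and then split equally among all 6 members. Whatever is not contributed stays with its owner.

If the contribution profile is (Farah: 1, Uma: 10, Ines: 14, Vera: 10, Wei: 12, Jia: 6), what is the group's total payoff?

260.30 dollars

Total contributed: 1 + 10 + 14 + 10 + 12 + 6 = 53; total kept: 6 × 16 − 53 = 43.
The pooled fund pays out 4.1 × 53 = 217.30 in aggregate.
Group total = 43 + 217.30 = 260.30.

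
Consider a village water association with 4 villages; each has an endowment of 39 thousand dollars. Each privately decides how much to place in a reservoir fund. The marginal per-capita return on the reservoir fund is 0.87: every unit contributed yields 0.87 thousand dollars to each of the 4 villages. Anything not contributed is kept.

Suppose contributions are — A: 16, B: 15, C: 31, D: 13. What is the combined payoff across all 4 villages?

Total contributed: 16 + 15 + 31 + 13 = 75; total kept: 4 × 39 − 75 = 81.
The reservoir fund pays out 0.87 × 4 × 75 = 261.00 in aggregate.
Group total = 81 + 261.00 = 342.00.

342.00 thousand dollars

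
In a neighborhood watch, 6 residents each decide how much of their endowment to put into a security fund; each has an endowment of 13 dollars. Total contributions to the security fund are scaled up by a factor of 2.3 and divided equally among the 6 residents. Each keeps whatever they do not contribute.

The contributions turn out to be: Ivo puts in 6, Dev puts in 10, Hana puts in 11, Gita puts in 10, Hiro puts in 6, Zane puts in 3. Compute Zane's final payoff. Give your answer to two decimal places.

27.63 dollars

Total contributed: 6 + 10 + 11 + 10 + 6 + 3 = 46.
Each receives 2.3 × 46 / 6 = 17.63 from the security fund.
Zane keeps 13 − 3 = 10, so Zane's payoff is 10 + 17.63 = 27.63.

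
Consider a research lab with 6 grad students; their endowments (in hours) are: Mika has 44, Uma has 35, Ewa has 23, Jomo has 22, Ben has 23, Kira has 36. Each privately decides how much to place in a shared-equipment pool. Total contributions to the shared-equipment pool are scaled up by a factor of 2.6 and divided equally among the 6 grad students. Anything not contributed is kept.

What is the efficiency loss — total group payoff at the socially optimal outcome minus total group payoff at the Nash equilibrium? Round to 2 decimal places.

292.80 hours

The private return per contributed unit is 2.6/6 = 0.4333 < 1 for every player regardless of endowment, so the Nash equilibrium is zero contribution and the group total is Σ E_j = 44 + 35 + 23 + 22 + 23 + 36 = 183.
Each contributed unit returns 2.600 to the group, so the social optimum is full contribution by everyone: group total = 2.600 × 183 = 475.80.
Efficiency loss = (2.600 − 1) × 183 = 292.80.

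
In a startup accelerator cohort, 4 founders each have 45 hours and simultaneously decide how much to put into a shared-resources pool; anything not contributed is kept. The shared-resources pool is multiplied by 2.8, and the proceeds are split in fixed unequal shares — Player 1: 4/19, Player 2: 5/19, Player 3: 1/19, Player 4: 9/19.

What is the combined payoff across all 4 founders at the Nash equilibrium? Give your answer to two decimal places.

261.00 hours

For player j, contributing a unit is worthwhile iff 2.8 × (j's share) ≥ 1, i.e. iff j's share is at least 0.3571.
Only Player 4 (9/19) clears that bar, contributing 45; the remaining 3 contribute 0. Total contributed: 45.
The shared-resources pool pays out 2.8 × 45 = 126.00 in total (split across the unequal shares, but the aggregate is all that matters for the group sum).
The 3 free-riders keep 45 each, adding 135. Group total = 135 + 126.00 = 261.00.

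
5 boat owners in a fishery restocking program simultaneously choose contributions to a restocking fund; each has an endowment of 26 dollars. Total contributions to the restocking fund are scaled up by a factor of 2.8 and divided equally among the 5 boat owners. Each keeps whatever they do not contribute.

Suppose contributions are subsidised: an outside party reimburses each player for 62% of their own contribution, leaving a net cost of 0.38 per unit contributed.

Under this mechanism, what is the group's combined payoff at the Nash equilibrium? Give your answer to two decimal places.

444.60 dollars

With the mechanism, a contributed unit returns (2.8/5) / 0.38 = 1.4737 per unit of net cost to the contributor — now above 1 — so contributing fully is weakly dominant for every player.
At the Nash equilibrium everyone contributes 26. Group total payoff = 5 × (26 × 0.62 + 2.8 × 26) = 444.60.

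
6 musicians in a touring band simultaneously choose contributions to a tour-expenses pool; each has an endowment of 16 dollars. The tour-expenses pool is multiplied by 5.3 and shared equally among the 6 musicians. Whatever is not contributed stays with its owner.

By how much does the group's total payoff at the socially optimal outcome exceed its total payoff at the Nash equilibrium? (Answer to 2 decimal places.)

Each contributed unit returns 5.3/6 = 0.8833 to its contributor — below 1 — so contributing 0 is dominant for every player. At the Nash equilibrium everyone keeps their 16, and the group total is 6 × 16 = 96.
Each contributed unit returns 5.300 to the group as a whole (0.8833 to each of 6 players), which exceeds 1, so the social optimum is full contribution: group total = 5.300 × 96 = 508.80.
Efficiency loss = 508.80 − 96 = 412.80.

412.80 dollars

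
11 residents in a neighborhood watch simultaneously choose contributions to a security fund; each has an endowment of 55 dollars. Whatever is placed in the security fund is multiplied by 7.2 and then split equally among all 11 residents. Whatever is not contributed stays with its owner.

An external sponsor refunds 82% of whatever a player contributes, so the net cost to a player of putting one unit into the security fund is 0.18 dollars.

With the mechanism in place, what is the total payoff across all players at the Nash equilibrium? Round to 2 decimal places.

4852.10 dollars

The effective private return per unit is now (7.2/11) / 0.18 = 3.6364 > 1, so every player's dominant strategy flips to full contribution.
So the Nash equilibrium is full contribution by all 11; the group earns 11 × (55 × 0.82 + 7.2 × 55) = 4852.10.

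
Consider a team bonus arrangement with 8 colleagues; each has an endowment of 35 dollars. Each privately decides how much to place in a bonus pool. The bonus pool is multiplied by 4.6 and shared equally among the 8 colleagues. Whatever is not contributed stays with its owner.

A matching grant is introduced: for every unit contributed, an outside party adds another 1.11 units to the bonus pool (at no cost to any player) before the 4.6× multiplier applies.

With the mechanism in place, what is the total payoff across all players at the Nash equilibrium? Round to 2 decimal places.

The effective private return per unit is now 4.6 × 2.11 / 8 = 1.2133 > 1, so every player's dominant strategy flips to full contribution.
At the Nash equilibrium everyone contributes 35. Group total payoff = 4.6 × 2.11 × 280 = 2717.68.

2717.68 dollars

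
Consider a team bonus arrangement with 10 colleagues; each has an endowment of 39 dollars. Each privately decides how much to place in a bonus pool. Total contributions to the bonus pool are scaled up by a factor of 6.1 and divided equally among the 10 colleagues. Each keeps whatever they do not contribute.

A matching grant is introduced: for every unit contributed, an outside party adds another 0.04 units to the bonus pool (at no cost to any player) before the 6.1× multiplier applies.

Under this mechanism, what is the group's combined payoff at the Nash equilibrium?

390.00 dollars

The effective private return is 6.1 × 1.04 / 10 = 0.6344, which is still under 1, so the mechanism doesn't change anyone's dominant strategy: zero contribution.
At the Nash equilibrium no one contributes; group total payoff = 10 × 39 = 390.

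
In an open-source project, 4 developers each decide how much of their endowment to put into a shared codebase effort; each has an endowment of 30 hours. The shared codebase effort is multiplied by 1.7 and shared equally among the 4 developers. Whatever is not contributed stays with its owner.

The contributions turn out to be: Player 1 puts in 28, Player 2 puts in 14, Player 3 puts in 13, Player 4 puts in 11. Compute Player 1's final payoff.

Total contributed: 28 + 14 + 13 + 11 = 66.
Each receives 1.7 × 66 / 4 = 28.05 from the shared codebase effort.
Player 1 keeps 30 − 28 = 2, so Player 1's payoff is 2 + 28.05 = 30.05.

30.05 hours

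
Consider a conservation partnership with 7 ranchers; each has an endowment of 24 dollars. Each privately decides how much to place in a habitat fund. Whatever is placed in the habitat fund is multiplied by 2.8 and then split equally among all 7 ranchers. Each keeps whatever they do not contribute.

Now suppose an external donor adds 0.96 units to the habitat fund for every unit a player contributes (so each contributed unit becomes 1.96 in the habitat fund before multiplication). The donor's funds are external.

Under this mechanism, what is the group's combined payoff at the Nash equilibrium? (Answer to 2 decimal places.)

Even with the mechanism, each unit contributed returns only 2.8 × 1.96 / 7 = 0.7840 per unit of net cost, so contributing nothing is still dominant.
At the Nash equilibrium no one contributes; group total payoff = 7 × 24 = 168.

168.00 dollars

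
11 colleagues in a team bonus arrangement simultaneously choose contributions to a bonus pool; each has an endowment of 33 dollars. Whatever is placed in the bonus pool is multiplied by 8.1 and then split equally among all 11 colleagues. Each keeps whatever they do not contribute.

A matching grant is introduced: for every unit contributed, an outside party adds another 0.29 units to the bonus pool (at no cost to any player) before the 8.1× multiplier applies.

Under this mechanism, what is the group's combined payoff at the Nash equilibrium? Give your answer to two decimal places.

Even with the mechanism, each unit contributed returns only 8.1 × 1.29 / 11 = 0.9499 per unit of net cost, so contributing nothing is still dominant.
Everyone keeps their endowment and the group total is 11 × 33 = 363.

363.00 dollars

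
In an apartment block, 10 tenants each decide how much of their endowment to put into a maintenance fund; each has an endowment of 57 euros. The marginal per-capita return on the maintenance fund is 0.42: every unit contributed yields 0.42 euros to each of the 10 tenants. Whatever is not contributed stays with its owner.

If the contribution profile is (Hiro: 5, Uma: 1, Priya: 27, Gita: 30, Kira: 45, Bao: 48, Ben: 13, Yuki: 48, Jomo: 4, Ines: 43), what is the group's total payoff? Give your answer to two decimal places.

1414.80 euros

Total contributed: 5 + 1 + 27 + 30 + 45 + 48 + 13 + 48 + 4 + 43 = 264; total kept: 10 × 57 − 264 = 306.
The maintenance fund pays out 0.42 × 10 × 264 = 1108.80 in aggregate.
Group total = 306 + 1108.80 = 1414.80.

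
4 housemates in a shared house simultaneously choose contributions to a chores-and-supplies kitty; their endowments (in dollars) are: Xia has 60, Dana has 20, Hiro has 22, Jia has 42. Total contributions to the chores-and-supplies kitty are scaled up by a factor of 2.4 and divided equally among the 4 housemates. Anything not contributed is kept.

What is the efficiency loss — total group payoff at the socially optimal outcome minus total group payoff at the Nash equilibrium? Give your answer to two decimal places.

The private return per contributed unit is 2.4/4 = 0.6000 < 1 for every player regardless of endowment, so the Nash equilibrium is zero contribution and the group total is Σ E_j = 60 + 20 + 22 + 42 = 144.
Each contributed unit returns 2.400 to the group, so the social optimum is full contribution by everyone: group total = 2.400 × 144 = 345.60.
Efficiency loss = (2.400 − 1) × 144 = 201.60.

201.60 dollars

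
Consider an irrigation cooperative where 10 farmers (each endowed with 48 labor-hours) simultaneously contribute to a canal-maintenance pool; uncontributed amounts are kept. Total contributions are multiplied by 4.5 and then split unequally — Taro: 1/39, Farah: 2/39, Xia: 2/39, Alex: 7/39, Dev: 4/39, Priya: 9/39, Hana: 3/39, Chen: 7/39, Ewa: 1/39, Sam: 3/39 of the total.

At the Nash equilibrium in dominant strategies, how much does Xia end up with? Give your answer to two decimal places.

59.08 labor-hours

A player with share s gets back 4.5·s per unit contributed, so full contribution is dominant for anyone with s > 1/4.5 = 0.2222 and zero contribution is dominant for anyone below.
Only Priya (9/39) clears that bar, contributing 48; the remaining 9 contribute 0. Total contributed: 48.
Xia keeps 48 and receives 4.5 × 48 × 2/39 = 11.08 from the canal-maintenance pool, for a payoff of 59.08.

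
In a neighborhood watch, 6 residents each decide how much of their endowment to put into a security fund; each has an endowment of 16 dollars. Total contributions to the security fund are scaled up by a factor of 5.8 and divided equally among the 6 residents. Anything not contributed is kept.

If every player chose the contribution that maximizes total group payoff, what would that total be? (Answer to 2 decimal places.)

Each contributed unit returns 5.800 to the group as a whole (0.9667 to each of 6 players), which exceeds 1, so the social optimum is full contribution: group total = 5.800 × 96 = 556.80.

556.80 dollars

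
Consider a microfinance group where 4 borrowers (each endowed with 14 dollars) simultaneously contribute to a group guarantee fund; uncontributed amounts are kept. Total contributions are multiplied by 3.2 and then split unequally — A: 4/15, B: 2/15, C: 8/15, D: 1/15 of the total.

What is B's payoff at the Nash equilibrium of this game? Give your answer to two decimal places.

19.97 dollars

Each unit j contributes comes back to j as 3.2 × (j's share), so j prefers to contribute only if that share exceeds 1/3.2 = 0.3125; otherwise keeping the unit dominates.
The only share above 0.3125 is C's 8/15, contributing 14; the remaining 3 contribute 0. Total contributed: 14.
B keeps 14 and receives 3.2 × 14 × 2/15 = 5.97 from the group guarantee fund, for a payoff of 19.97.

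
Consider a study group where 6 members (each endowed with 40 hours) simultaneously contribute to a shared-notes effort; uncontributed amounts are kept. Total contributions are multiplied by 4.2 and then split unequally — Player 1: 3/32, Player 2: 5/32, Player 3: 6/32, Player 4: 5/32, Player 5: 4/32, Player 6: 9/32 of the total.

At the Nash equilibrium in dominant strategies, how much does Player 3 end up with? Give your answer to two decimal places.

For player j, contributing a unit is worthwhile iff 4.2 × (j's share) ≥ 1, i.e. iff j's share is at least 0.2381.
Only Player 6 (9/32) clears that bar, contributing 40; the remaining 5 contribute 0. Total contributed: 40.
Player 3 keeps 40 and receives 4.2 × 40 × 6/32 = 31.50 from the shared-notes effort, for a payoff of 71.50.

71.50 hours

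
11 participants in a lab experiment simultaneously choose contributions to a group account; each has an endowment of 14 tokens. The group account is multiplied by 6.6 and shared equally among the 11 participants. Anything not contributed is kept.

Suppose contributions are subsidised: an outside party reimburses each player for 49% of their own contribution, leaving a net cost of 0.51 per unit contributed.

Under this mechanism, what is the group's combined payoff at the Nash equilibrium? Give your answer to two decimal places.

1091.86 tokens

With the mechanism, a contributed unit returns (6.6/11) / 0.51 = 1.1765 per unit of net cost to the contributor — now above 1 — so contributing fully is weakly dominant for every player.
At the Nash equilibrium everyone contributes 14. Group total payoff = 11 × (14 × 0.49 + 6.6 × 14) = 1091.86.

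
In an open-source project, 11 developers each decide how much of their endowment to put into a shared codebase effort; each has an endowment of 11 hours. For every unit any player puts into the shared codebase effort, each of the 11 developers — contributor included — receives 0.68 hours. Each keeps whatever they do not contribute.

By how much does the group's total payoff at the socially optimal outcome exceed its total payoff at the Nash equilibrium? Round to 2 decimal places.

784.08 hours

The private return per contributed unit is 0.68 < 1, so contributing 0 is dominant for every player. At the Nash equilibrium everyone keeps their 11, and the group total is 11 × 11 = 121.
Each contributed unit returns 7.480 to the group as a whole (0.68 to each of 11 players), which exceeds 1, so the social optimum is full contribution: group total = 7.480 × 121 = 905.08.
Efficiency loss = 905.08 − 121 = 784.08.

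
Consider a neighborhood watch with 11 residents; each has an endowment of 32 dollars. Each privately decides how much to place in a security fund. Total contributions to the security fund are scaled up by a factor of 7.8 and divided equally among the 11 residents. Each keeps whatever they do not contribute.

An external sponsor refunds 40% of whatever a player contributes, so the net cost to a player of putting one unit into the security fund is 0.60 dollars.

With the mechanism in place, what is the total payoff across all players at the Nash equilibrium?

The effective private return per unit is now (7.8/11) / 0.60 = 1.1818 > 1, so every player's dominant strategy flips to full contribution.
So the Nash equilibrium is full contribution by all 11; the group earns 11 × (32 × 0.40 + 7.8 × 32) = 2886.40.

2886.40 dollars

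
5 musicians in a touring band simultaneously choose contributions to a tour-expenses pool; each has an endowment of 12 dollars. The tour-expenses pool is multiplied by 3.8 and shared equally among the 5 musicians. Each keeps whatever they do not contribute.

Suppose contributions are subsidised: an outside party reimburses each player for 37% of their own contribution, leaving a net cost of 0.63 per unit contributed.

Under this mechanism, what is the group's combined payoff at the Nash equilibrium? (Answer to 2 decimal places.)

250.20 dollars

The effective private return per unit is now (3.8/5) / 0.63 = 1.2063 > 1, so every player's dominant strategy flips to full contribution.
So the Nash equilibrium is full contribution by all 5; the group earns 5 × (12 × 0.37 + 3.8 × 12) = 250.20.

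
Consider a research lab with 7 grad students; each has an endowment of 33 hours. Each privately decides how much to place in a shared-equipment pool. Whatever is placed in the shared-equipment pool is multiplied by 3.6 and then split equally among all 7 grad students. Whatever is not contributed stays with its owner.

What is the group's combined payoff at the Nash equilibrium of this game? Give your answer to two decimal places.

Each contributed unit returns 3.6/7 = 0.5143 to its contributor — below 1 — so contributing 0 is dominant for every player. At the Nash equilibrium everyone keeps their 33, and the group total is 7 × 33 = 231.

231.00 hours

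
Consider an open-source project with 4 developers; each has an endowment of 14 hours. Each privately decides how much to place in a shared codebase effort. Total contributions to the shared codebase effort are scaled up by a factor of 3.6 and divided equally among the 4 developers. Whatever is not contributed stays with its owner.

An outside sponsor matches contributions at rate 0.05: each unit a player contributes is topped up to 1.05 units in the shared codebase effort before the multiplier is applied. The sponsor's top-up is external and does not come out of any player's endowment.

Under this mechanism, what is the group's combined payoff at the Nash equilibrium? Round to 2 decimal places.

Even with the mechanism, each unit contributed returns only 3.6 × 1.05 / 4 = 0.9450 per unit of net cost, so contributing nothing is still dominant.
At the Nash equilibrium no one contributes; group total payoff = 4 × 14 = 56.

56.00 hours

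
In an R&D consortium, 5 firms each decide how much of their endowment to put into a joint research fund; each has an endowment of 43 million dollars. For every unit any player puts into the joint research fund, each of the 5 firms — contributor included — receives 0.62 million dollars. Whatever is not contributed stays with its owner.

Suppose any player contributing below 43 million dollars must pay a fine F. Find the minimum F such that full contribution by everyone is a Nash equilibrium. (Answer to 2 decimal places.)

Given the others contribute fully, the best deviation is to contribute 0 (any partial contribution still incurs the fine and gives up units whose private return 0.62 is below 1).
Deviating from 43 to 0 saves 43 million dollars but forfeits the deviator's share of the drop in the joint research fund: 0.62 × 43 = 26.66.
So the deviation gain is 43 − 26.66 = 16.34, and the fine must be at least 16.34 million dollars to wipe it out.

16.34 million dollars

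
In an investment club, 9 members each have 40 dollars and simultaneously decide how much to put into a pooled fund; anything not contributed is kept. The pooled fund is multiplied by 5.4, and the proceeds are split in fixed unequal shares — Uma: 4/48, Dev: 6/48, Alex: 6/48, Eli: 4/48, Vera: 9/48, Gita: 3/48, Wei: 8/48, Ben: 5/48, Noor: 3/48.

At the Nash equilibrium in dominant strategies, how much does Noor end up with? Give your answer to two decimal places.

For player j, contributing a unit is worthwhile iff 5.4 × (j's share) ≥ 1, i.e. iff j's share is at least 0.1852.
Vera alone (share 9/48) is above the threshold, contributing 40; the remaining 8 contribute 0. Total contributed: 40.
Noor keeps 40 and receives 5.4 × 40 × 3/48 = 13.50 from the pooled fund, for a payoff of 53.50.

53.50 dollars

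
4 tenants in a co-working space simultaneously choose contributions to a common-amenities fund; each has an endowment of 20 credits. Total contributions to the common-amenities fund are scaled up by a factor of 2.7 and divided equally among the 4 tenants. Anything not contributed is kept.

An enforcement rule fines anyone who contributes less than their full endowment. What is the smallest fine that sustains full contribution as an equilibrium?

6.50 credits

Given the others contribute fully, the best deviation is to contribute 0 (any partial contribution still incurs the fine and gives up units whose private return 0.6750 is below 1).
Deviating from 20 to 0 saves 20 credits but forfeits the deviator's share of the drop in the common-amenities fund: 2.7/4 × 20 = 13.50.
So the deviation gain is 20 − 13.50 = 6.50, and the fine must be at least 6.50 credits to wipe it out.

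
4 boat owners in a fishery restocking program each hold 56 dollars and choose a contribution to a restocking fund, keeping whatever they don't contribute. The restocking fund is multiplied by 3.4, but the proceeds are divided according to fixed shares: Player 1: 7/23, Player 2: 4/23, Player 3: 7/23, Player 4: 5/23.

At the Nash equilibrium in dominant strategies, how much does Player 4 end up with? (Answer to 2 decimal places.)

138.78 dollars

For player j, contributing a unit is worthwhile iff 3.4 × (j's share) ≥ 1, i.e. iff j's share is at least 0.2941.
Player 1 and Player 3 are above the threshold, contributing 56 each; the remaining 2 contribute 0. Total contributed: 112.
Player 4 keeps 56 and receives 3.4 × 112 × 5/23 = 82.78 from the restocking fund, for a payoff of 138.78.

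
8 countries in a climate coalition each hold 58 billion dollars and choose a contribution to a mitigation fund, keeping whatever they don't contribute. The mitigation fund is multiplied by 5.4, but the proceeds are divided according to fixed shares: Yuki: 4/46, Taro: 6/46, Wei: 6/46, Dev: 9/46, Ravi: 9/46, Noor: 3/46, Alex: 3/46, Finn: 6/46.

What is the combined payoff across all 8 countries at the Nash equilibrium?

974.40 billion dollars

A player with share s gets back 5.4·s per unit contributed, so full contribution is dominant for anyone with s > 1/5.4 = 0.1852 and zero contribution is dominant for anyone below.
Dev and Ravi clear that bar, contributing 58 each; the remaining 6 contribute 0. Total contributed: 116.
The mitigation fund pays out 5.4 × 116 = 626.40 in total (split across the unequal shares, but the aggregate is all that matters for the group sum).
The 6 free-riders keep 58 each, adding 348. Group total = 348 + 626.40 = 974.40.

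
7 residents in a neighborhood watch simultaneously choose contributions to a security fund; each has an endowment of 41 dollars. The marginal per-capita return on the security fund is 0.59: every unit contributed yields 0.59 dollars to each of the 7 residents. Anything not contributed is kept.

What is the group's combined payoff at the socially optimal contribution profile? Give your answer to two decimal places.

Each contributed unit returns 4.130 to the group as a whole (0.59 to each of 7 players), which exceeds 1, so the social optimum is full contribution: group total = 4.130 × 287 = 1185.31.

1185.31 dollars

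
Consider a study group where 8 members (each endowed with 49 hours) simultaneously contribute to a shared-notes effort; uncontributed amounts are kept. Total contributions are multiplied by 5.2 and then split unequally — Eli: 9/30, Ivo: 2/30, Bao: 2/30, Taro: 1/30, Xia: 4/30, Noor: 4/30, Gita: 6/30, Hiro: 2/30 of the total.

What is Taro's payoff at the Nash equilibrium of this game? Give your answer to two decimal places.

65.99 hours

Player j's private return per contributed unit is 5.2 × (j's share). Contributing is weakly dominant for j when that share is at least 1/5.2 = 0.1923, and contributing 0 is dominant otherwise.
Eli and Gita are above the threshold, contributing 49 each; the remaining 6 contribute 0. Total contributed: 98.
Taro keeps 49 and receives 5.2 × 98 × 1/30 = 16.99 from the shared-notes effort, for a payoff of 65.99.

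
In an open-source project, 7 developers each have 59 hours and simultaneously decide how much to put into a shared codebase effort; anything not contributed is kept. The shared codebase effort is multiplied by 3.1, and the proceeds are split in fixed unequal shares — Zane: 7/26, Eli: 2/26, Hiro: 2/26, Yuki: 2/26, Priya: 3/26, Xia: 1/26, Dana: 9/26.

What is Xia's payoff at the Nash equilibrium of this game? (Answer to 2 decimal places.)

A player with share s gets back 3.1·s per unit contributed, so full contribution is dominant for anyone with s > 1/3.1 = 0.3226 and zero contribution is dominant for anyone below.
The only share above 0.3226 is Dana's 9/26, contributing 59; the remaining 6 contribute 0. Total contributed: 59.
Xia keeps 59 and receives 3.1 × 59 × 1/26 = 7.03 from the shared codebase effort, for a payoff of 66.03.

66.03 hours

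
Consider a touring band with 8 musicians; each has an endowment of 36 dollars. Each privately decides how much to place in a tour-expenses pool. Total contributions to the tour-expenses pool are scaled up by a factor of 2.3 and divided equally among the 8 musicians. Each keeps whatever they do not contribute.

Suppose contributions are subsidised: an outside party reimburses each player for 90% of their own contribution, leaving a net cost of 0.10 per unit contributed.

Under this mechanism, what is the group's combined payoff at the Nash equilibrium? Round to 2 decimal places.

921.60 dollars

With the mechanism, a contributed unit returns (2.3/8) / 0.10 = 2.8750 per unit of net cost to the contributor — now above 1 — so contributing fully is weakly dominant for every player.
So the Nash equilibrium is full contribution by all 8; the group earns 8 × (36 × 0.90 + 2.3 × 36) = 921.60.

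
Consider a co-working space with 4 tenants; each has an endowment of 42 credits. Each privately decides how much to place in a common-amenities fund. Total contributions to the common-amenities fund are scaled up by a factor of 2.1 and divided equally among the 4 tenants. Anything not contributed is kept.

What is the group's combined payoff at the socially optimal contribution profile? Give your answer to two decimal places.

Each contributed unit returns 2.100 to the group as a whole (0.5250 to each of 4 players), which exceeds 1, so the social optimum is full contribution: group total = 2.100 × 168 = 352.80.

352.80 credits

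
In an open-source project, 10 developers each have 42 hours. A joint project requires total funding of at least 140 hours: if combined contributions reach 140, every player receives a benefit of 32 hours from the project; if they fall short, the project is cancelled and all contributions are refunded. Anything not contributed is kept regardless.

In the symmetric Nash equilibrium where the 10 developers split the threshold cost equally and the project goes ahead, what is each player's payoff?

60 hours

Equal share of the threshold: 140/10 = 14.
At this profile no one gains by cutting their contribution: any cut drops the total below 140, the project is cancelled, contributions are refunded, and the deviator ends with 42, which is less than 42 − 14 + 32 = 60. Contributing more than 14 just wastes the excess. So contributing exactly 14 is a best response.
Each player's payoff: 42 − 14 + 32 = 60.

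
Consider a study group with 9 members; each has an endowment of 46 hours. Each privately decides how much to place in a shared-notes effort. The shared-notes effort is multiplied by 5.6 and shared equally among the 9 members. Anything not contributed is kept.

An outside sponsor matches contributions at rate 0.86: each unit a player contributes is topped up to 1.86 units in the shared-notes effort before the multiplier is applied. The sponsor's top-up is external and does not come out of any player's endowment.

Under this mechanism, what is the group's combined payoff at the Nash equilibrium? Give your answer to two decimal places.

Under the mechanism each unit contributed yields 5.6 × 1.86 / 9 = 1.1573 back to its contributor per unit of net cost, which exceeds 1, making full contribution the dominant choice for everyone.
At the Nash equilibrium everyone contributes 46. Group total payoff = 5.6 × 1.86 × 414 = 4312.22.

4312.22 hours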